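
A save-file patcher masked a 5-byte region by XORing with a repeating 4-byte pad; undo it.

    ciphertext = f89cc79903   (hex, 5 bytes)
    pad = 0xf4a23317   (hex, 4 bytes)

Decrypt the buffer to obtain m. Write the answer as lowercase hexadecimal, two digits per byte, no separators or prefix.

0c3ef48ef7

The 4-byte key repeats, so the effective keystream is f4 a2 33 17 f4.
byte 0: f8 XOR f4 = 0c
byte 1: 9c XOR a2 = 3e
byte 2: c7 XOR 33 = f4
byte 3: 99 XOR 17 = 8e
byte 4: 03 XOR f4 = f7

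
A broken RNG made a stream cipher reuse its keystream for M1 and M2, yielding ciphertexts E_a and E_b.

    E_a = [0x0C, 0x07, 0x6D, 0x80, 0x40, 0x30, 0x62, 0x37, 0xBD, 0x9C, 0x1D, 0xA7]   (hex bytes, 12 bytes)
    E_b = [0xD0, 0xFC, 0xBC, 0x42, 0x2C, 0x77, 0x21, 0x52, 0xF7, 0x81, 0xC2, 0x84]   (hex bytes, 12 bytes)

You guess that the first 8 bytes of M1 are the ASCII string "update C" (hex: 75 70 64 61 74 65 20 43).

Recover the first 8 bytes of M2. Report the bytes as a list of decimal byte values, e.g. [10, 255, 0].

First, E_a ⊕ E_b = (M1 ⊕ K) ⊕ (M2 ⊕ K) = M1 ⊕ M2, so the key drops out. Then M2 = (M1 ⊕ M2) ⊕ M1 over the first 8 bytes.
byte 0: (0c xor d0) xor 75 = dc xor 75 = a9
byte 1: (07 xor fc) xor 70 = fb xor 70 = 8b
byte 2: (6d xor bc) xor 64 = d1 xor 64 = b5
byte 3: (80 xor 42) xor 61 = c2 xor 61 = a3
byte 4: (40 xor 2c) xor 74 = 6c xor 74 = 18
byte 5: (30 xor 77) xor 65 = 47 xor 65 = 22
byte 6: (62 xor 21) xor 20 = 43 xor 20 = 63
byte 7: (37 xor 52) xor 43 = 65 xor 43 = 26

[169, 139, 181, 163, 24, 34, 99, 38]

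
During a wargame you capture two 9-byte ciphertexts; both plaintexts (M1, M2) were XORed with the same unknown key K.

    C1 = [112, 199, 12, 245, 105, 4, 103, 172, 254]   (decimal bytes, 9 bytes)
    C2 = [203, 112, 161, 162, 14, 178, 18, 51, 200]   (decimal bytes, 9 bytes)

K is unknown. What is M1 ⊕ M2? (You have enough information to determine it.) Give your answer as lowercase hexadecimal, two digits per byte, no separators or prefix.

bbb7ad5767b6759f36

C1 ⊕ C2 = (M1 ⊕ K) ⊕ (M2 ⊕ K) = M1 ⊕ M2 — the shared key cancels under XOR.
byte 0: 01110000 ^ 11001011 = 10111011
byte 1: 11000111 ^ 01110000 = 10110111
byte 2: 00001100 ^ 10100001 = 10101101
byte 3: 11110101 ^ 10100010 = 01010111
byte 4: 01101001 ^ 00001110 = 01100111
byte 5: 00000100 ^ 10110010 = 10110110
byte 6: 01100111 ^ 00010010 = 01110101
byte 7: 10101100 ^ 00110011 = 10011111
byte 8: 11111110 ^ 11001000 = 00110110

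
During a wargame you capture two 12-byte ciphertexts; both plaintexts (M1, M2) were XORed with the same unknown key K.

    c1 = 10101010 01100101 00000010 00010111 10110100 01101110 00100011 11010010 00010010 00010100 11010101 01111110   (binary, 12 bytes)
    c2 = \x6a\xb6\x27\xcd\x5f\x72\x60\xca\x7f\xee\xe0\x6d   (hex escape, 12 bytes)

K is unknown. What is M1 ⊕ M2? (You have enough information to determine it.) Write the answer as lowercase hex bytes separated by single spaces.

c1 ⊕ c2 = (M1 ⊕ K) ⊕ (M2 ⊕ K) = M1 ⊕ M2 — the shared key cancels under XOR.
byte 0: 10101010 xor 01101010 = 11000000
byte 1: 01100101 xor 10110110 = 11010011
byte 2: 00000010 xor 00100111 = 00100101
byte 3: 00010111 xor 11001101 = 11011010
byte 4: 10110100 xor 01011111 = 11101011
byte 5: 01101110 xor 01110010 = 00011100
byte 6: 00100011 xor 01100000 = 01000011
byte 7: 11010010 xor 11001010 = 00011000
byte 8: 00010010 xor 01111111 = 01101101
byte 9: 00010100 xor 11101110 = 11111010
byte 10: 11010101 xor 11100000 = 00110101
byte 11: 01111110 xor 01101101 = 00010011

c0 d3 25 da eb 1c 43 18 6d fa 35 13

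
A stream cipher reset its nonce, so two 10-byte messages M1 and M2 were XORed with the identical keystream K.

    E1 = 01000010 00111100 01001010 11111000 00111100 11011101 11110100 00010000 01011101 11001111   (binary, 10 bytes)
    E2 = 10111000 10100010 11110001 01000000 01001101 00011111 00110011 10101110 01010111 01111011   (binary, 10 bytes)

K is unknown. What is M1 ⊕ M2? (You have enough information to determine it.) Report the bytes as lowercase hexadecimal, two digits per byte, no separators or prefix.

fa9ebbb871c2c7be0ab4

E1 ⊕ E2 = (M1 ⊕ K) ⊕ (M2 ⊕ K) = M1 ⊕ M2 — the shared key cancels under XOR.
42 xor b8 = fa
3c xor a2 = 9e
4a xor f1 = bb
f8 xor 40 = b8
3c xor 4d = 71
dd xor 1f = c2
f4 xor 33 = c7
10 xor ae = be
5d xor 57 = 0a
cf xor 7b = b4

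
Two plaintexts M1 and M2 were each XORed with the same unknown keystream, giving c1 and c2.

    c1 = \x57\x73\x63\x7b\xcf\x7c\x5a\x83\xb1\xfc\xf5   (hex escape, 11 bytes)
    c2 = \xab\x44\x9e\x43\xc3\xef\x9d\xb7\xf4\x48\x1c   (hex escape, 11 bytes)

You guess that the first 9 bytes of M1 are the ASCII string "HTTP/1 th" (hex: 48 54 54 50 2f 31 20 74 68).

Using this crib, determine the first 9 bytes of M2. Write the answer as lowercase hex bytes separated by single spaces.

First, c1 ⊕ c2 = (M1 ⊕ K) ⊕ (M2 ⊕ K) = M1 ⊕ M2, so the key drops out. Then M2 = (M1 ⊕ M2) ⊕ M1 over the first 9 bytes.
byte 0: (57 ⊕ ab) ⊕ 48 = fc ⊕ 48 = b4
byte 1: (73 ⊕ 44) ⊕ 54 = 37 ⊕ 54 = 63
byte 2: (63 ⊕ 9e) ⊕ 54 = fd ⊕ 54 = a9
byte 3: (7b ⊕ 43) ⊕ 50 = 38 ⊕ 50 = 68
byte 4: (cf ⊕ c3) ⊕ 2f = 0c ⊕ 2f = 23
byte 5: (7c ⊕ ef) ⊕ 31 = 93 ⊕ 31 = a2
byte 6: (5a ⊕ 9d) ⊕ 20 = c7 ⊕ 20 = e7
byte 7: (83 ⊕ b7) ⊕ 74 = 34 ⊕ 74 = 40
byte 8: (b1 ⊕ f4) ⊕ 68 = 45 ⊕ 68 = 2d

b4 63 a9 68 23 a2 e7 40 2d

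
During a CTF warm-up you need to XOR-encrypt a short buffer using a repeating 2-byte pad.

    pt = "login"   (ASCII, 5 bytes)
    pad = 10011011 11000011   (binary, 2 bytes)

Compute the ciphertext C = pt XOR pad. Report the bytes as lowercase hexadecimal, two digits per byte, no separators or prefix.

The 2-byte key repeats, so the effective keystream is 9b c3 9b c3 9b.
byte 0: 6c ⊕ 9b = f7
byte 1: 6f ⊕ c3 = ac
byte 2: 67 ⊕ 9b = fc
byte 3: 69 ⊕ c3 = aa
byte 4: 6e ⊕ 9b = f5

f7acfcaaf5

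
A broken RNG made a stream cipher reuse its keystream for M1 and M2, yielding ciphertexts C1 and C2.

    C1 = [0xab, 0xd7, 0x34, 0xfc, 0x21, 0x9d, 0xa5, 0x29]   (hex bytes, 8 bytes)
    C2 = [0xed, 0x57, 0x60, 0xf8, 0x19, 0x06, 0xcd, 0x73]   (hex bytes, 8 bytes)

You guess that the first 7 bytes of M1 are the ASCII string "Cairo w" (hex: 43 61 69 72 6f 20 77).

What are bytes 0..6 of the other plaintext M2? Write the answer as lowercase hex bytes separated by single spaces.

First, C1 ⊕ C2 = (M1 ⊕ K) ⊕ (M2 ⊕ K) = M1 ⊕ M2, so the key drops out. Then M2 = (M1 ⊕ M2) ⊕ M1 over the first 7 bytes.
byte 0: (ab xor ed) xor 43 = 46 xor 43 = 05
byte 1: (d7 xor 57) xor 61 = 80 xor 61 = e1
byte 2: (34 xor 60) xor 69 = 54 xor 69 = 3d
byte 3: (fc xor f8) xor 72 = 04 xor 72 = 76
byte 4: (21 xor 19) xor 6f = 38 xor 6f = 57
byte 5: (9d xor 06) xor 20 = 9b xor 20 = bb
byte 6: (a5 xor cd) xor 77 = 68 xor 77 = 1f

05 e1 3d 76 57 bb 1f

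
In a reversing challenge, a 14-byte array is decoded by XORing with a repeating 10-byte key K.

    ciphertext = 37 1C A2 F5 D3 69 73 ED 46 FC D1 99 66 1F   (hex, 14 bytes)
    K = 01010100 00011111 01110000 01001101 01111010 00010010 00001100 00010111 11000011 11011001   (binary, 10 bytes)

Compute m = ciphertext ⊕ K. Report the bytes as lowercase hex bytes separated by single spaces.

63 03 d2 b8 a9 7b 7f fa 85 25 85 86 16 52

The 10-byte key repeats, so the effective keystream is 54 1f 70 4d 7a 12 0c 17 c3 d9 54 1f 70 4d.
byte 0: 37 xor 54 = 63
byte 1: 1c xor 1f = 03
byte 2: a2 xor 70 = d2
byte 3: f5 xor 4d = b8
byte 4: d3 xor 7a = a9
byte 5: 69 xor 12 = 7b
byte 6: 73 xor 0c = 7f
byte 7: ed xor 17 = fa
byte 8: 46 xor c3 = 85
byte 9: fc xor d9 = 25
byte 10: d1 xor 54 = 85
byte 11: 99 xor 1f = 86
byte 12: 66 xor 70 = 16
byte 13: 1f xor 4d = 52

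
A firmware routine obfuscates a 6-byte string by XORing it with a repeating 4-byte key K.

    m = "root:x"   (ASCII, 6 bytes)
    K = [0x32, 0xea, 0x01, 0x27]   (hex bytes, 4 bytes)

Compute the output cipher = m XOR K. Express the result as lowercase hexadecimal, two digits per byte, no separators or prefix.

The 4-byte key repeats, so the effective keystream is 32 ea 01 27 32 ea.
byte 0: 72 xor 32 = 40
byte 1: 6f xor ea = 85
byte 2: 6f xor 01 = 6e
byte 3: 74 xor 27 = 53
byte 4: 3a xor 32 = 08
byte 5: 78 xor ea = 92

40856e530892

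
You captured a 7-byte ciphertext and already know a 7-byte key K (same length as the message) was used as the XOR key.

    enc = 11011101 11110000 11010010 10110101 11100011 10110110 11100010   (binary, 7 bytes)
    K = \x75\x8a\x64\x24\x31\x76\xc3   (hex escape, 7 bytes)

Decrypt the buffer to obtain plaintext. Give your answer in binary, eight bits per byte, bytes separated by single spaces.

10101000 01111010 10110110 10010001 11010010 11000000 00100001

XOR is its own inverse, so applying the key byte-wise gives the result directly.
dd ^ 75 = a8
f0 ^ 8a = 7a
d2 ^ 64 = b6
b5 ^ 24 = 91
e3 ^ 31 = d2
b6 ^ 76 = c0
e2 ^ c3 = 21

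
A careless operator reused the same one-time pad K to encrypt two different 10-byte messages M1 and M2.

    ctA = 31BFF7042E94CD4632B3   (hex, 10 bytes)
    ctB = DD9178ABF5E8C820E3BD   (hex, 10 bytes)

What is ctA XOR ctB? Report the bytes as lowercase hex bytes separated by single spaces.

ctA ⊕ ctB = (M1 ⊕ K) ⊕ (M2 ⊕ K) = M1 ⊕ M2 — the shared key cancels under XOR.
00110001 xor 11011101 = 11101100
10111111 xor 10010001 = 00101110
11110111 xor 01111000 = 10001111
00000100 xor 10101011 = 10101111
00101110 xor 11110101 = 11011011
10010100 xor 11101000 = 01111100
11001101 xor 11001000 = 00000101
01000110 xor 00100000 = 01100110
00110010 xor 11100011 = 11010001
10110011 xor 10111101 = 00001110

ec 2e 8f af db 7c 05 66 d1 0e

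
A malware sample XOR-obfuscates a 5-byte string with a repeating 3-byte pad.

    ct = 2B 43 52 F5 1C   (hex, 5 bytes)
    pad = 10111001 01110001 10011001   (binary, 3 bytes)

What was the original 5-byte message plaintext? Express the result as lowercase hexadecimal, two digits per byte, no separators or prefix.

The 3-byte key repeats, so the effective keystream is b9 71 99 b9 71.
byte 0: 2b ^ b9 = 92
byte 1: 43 ^ 71 = 32
byte 2: 52 ^ 99 = cb
byte 3: f5 ^ b9 = 4c
byte 4: 1c ^ 71 = 6d

9232cb4c6d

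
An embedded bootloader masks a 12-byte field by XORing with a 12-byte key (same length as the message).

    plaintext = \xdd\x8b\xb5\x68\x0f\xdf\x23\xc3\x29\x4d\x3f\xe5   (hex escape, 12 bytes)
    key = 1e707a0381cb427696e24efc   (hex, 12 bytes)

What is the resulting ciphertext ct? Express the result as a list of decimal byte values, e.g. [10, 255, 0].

[195, 251, 207, 107, 142, 20, 97, 181, 191, 175, 113, 25]

dd ^ 1e = c3
8b ^ 70 = fb
b5 ^ 7a = cf
68 ^ 03 = 6b
0f ^ 81 = 8e
df ^ cb = 14
23 ^ 42 = 61
c3 ^ 76 = b5
29 ^ 96 = bf
4d ^ e2 = af
3f ^ 4e = 71
e5 ^ fc = 19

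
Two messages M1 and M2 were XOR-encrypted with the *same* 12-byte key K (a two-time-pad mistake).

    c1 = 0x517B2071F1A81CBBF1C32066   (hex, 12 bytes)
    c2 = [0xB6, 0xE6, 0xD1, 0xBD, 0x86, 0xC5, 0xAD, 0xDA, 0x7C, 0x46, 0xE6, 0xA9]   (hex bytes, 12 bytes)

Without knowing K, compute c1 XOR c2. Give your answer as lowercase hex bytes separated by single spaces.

e7 9d f1 cc 77 6d b1 61 8d 85 c6 cf

c1 ⊕ c2 = (M1 ⊕ K) ⊕ (M2 ⊕ K) = M1 ⊕ M2 — the shared key cancels under XOR.
byte 0: 51 ⊕ b6 = e7
byte 1: 7b ⊕ e6 = 9d
byte 2: 20 ⊕ d1 = f1
byte 3: 71 ⊕ bd = cc
byte 4: f1 ⊕ 86 = 77
byte 5: a8 ⊕ c5 = 6d
byte 6: 1c ⊕ ad = b1
byte 7: bb ⊕ da = 61
byte 8: f1 ⊕ 7c = 8d
byte 9: c3 ⊕ 46 = 85
byte 10: 20 ⊕ e6 = c6
byte 11: 66 ⊕ a9 = cf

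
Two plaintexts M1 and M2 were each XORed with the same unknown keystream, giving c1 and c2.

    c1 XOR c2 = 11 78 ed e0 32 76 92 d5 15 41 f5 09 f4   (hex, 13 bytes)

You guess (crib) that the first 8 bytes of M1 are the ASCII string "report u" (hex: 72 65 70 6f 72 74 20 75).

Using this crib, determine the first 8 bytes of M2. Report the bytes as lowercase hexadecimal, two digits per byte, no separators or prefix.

Since c1 ⊕ c2 = M1 ⊕ M2, XORing with the guessed M1 bytes yields the corresponding M2 bytes: M2 = (c1 ⊕ c2) ⊕ M1.
11 xor 72 = 63
78 xor 65 = 1d
ed xor 70 = 9d
e0 xor 6f = 8f
32 xor 72 = 40
76 xor 74 = 02
92 xor 20 = b2
d5 xor 75 = a0

631d9d8f4002b2a0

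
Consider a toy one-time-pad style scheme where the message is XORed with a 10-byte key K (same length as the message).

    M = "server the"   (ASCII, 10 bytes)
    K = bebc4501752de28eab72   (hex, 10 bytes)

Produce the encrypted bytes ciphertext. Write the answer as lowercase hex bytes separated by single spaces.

73 XOR be = cd
65 XOR bc = d9
72 XOR 45 = 37
76 XOR 01 = 77
65 XOR 75 = 10
72 XOR 2d = 5f
20 XOR e2 = c2
74 XOR 8e = fa
68 XOR ab = c3
65 XOR 72 = 17

cd d9 37 77 10 5f c2 fa c3 17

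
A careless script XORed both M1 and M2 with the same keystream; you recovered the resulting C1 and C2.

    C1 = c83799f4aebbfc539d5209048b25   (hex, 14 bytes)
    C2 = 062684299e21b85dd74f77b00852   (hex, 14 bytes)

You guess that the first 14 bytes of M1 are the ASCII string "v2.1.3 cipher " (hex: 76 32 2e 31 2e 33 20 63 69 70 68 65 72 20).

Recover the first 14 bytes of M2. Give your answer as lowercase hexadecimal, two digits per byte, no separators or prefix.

b82333ec1ea9646d236d16d1f157

First, C1 ⊕ C2 = (M1 ⊕ K) ⊕ (M2 ⊕ K) = M1 ⊕ M2, so the key drops out. Then M2 = (M1 ⊕ M2) ⊕ M1 over the first 14 bytes.
byte 0: (c8 ⊕ 06) ⊕ 76 = ce ⊕ 76 = b8
byte 1: (37 ⊕ 26) ⊕ 32 = 11 ⊕ 32 = 23
byte 2: (99 ⊕ 84) ⊕ 2e = 1d ⊕ 2e = 33
byte 3: (f4 ⊕ 29) ⊕ 31 = dd ⊕ 31 = ec
byte 4: (ae ⊕ 9e) ⊕ 2e = 30 ⊕ 2e = 1e
byte 5: (bb ⊕ 21) ⊕ 33 = 9a ⊕ 33 = a9
byte 6: (fc ⊕ b8) ⊕ 20 = 44 ⊕ 20 = 64
byte 7: (53 ⊕ 5d) ⊕ 63 = 0e ⊕ 63 = 6d
byte 8: (9d ⊕ d7) ⊕ 69 = 4a ⊕ 69 = 23
byte 9: (52 ⊕ 4f) ⊕ 70 = 1d ⊕ 70 = 6d
byte 10: (09 ⊕ 77) ⊕ 68 = 7e ⊕ 68 = 16
byte 11: (04 ⊕ b0) ⊕ 65 = b4 ⊕ 65 = d1
byte 12: (8b ⊕ 08) ⊕ 72 = 83 ⊕ 72 = f1
byte 13: (25 ⊕ 52) ⊕ 20 = 77 ⊕ 20 = 57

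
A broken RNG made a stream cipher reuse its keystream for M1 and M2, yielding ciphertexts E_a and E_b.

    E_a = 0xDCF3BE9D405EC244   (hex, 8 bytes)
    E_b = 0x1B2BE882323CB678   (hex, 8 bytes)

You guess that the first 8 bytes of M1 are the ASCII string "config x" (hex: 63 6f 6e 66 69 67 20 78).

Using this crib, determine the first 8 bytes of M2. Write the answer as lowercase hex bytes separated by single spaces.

a4 b7 38 79 1b 05 54 44

First, E_a ⊕ E_b = (M1 ⊕ K) ⊕ (M2 ⊕ K) = M1 ⊕ M2, so the key drops out. Then M2 = (M1 ⊕ M2) ⊕ M1 over the first 8 bytes.
byte 0: (dc ^ 1b) ^ 63 = c7 ^ 63 = a4
byte 1: (f3 ^ 2b) ^ 6f = d8 ^ 6f = b7
byte 2: (be ^ e8) ^ 6e = 56 ^ 6e = 38
byte 3: (9d ^ 82) ^ 66 = 1f ^ 66 = 79
byte 4: (40 ^ 32) ^ 69 = 72 ^ 69 = 1b
byte 5: (5e ^ 3c) ^ 67 = 62 ^ 67 = 05
byte 6: (c2 ^ b6) ^ 20 = 74 ^ 20 = 54
byte 7: (44 ^ 78) ^ 78 = 3c ^ 78 = 44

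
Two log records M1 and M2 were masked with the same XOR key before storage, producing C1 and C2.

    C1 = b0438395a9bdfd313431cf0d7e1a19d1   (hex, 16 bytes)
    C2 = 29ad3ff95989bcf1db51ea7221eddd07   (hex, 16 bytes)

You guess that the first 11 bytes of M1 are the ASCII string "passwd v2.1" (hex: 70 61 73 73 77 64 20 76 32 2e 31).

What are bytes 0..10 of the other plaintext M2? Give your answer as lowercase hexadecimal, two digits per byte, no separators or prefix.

First, C1 ⊕ C2 = (M1 ⊕ K) ⊕ (M2 ⊕ K) = M1 ⊕ M2, so the key drops out. Then M2 = (M1 ⊕ M2) ⊕ M1 over the first 11 bytes.
byte 0: (b0 xor 29) xor 70 = 99 xor 70 = e9
byte 1: (43 xor ad) xor 61 = ee xor 61 = 8f
byte 2: (83 xor 3f) xor 73 = bc xor 73 = cf
byte 3: (95 xor f9) xor 73 = 6c xor 73 = 1f
byte 4: (a9 xor 59) xor 77 = f0 xor 77 = 87
byte 5: (bd xor 89) xor 64 = 34 xor 64 = 50
byte 6: (fd xor bc) xor 20 = 41 xor 20 = 61
byte 7: (31 xor f1) xor 76 = c0 xor 76 = b6
byte 8: (34 xor db) xor 32 = ef xor 32 = dd
byte 9: (31 xor 51) xor 2e = 60 xor 2e = 4e
byte 10: (cf xor ea) xor 31 = 25 xor 31 = 14

e98fcf1f875061b6dd4e14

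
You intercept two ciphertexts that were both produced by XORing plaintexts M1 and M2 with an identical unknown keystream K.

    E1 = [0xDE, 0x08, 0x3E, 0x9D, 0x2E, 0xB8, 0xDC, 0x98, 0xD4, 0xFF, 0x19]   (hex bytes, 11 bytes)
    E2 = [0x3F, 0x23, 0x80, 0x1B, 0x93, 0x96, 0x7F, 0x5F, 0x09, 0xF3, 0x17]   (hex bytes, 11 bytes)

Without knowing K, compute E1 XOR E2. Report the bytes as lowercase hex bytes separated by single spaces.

E1 ⊕ E2 = (M1 ⊕ K) ⊕ (M2 ⊕ K) = M1 ⊕ M2 — the shared key cancels under XOR.
de XOR 3f = e1
08 XOR 23 = 2b
3e XOR 80 = be
9d XOR 1b = 86
2e XOR 93 = bd
b8 XOR 96 = 2e
dc XOR 7f = a3
98 XOR 5f = c7
d4 XOR 09 = dd
ff XOR f3 = 0c
19 XOR 17 = 0e

e1 2b be 86 bd 2e a3 c7 dd 0c 0e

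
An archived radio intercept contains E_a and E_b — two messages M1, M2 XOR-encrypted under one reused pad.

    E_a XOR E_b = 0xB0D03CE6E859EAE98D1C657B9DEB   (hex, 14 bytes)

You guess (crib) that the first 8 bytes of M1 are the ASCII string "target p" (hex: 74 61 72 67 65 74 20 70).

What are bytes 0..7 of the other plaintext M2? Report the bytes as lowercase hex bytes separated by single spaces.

Since E_a ⊕ E_b = M1 ⊕ M2, XORing with the guessed M1 bytes yields the corresponding M2 bytes: M2 = (E_a ⊕ E_b) ⊕ M1.
10110000 ⊕ 01110100 = 11000100
11010000 ⊕ 01100001 = 10110001
00111100 ⊕ 01110010 = 01001110
11100110 ⊕ 01100111 = 10000001
11101000 ⊕ 01100101 = 10001101
01011001 ⊕ 01110100 = 00101101
11101010 ⊕ 00100000 = 11001010
11101001 ⊕ 01110000 = 10011001

c4 b1 4e 81 8d 2d ca 99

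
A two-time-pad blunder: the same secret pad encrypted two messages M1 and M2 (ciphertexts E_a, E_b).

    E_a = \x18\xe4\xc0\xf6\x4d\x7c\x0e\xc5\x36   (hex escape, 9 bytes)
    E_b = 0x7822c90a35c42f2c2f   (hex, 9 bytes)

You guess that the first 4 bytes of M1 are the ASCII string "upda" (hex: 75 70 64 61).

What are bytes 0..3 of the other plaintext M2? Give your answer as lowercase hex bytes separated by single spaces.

15 b6 6d 9d

First, E_a ⊕ E_b = (M1 ⊕ K) ⊕ (M2 ⊕ K) = M1 ⊕ M2, so the key drops out. Then M2 = (M1 ⊕ M2) ⊕ M1 over the first 4 bytes.
byte 0: (18 ⊕ 78) ⊕ 75 = 60 ⊕ 75 = 15
byte 1: (e4 ⊕ 22) ⊕ 70 = c6 ⊕ 70 = b6
byte 2: (c0 ⊕ c9) ⊕ 64 = 09 ⊕ 64 = 6d
byte 3: (f6 ⊕ 0a) ⊕ 61 = fc ⊕ 61 = 9d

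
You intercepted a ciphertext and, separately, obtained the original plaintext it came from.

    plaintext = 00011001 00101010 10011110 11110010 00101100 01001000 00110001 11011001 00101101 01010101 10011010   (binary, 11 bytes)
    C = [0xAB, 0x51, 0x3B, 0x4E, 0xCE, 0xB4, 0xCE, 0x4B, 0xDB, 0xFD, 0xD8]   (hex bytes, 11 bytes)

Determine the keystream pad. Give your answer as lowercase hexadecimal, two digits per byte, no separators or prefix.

b27ba5bce2fcff92f6a842

Since C = plaintext ⊕ pad, XORing both sides with plaintext gives pad = plaintext ⊕ C.
19 XOR ab = b2
2a XOR 51 = 7b
9e XOR 3b = a5
f2 XOR 4e = bc
2c XOR ce = e2
48 XOR b4 = fc
31 XOR ce = ff
d9 XOR 4b = 92
2d XOR db = f6
55 XOR fd = a8
9a XOR d8 = 42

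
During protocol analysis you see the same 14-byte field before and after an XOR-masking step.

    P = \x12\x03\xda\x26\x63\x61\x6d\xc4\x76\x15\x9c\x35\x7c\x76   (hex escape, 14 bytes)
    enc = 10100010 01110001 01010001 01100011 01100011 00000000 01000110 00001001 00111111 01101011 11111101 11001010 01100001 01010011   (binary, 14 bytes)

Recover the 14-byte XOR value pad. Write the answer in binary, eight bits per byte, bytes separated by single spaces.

10110000 01110010 10001011 01000101 00000000 01100001 00101011 11001101 01001001 01111110 01100001 11111111 00011101 00100101

Since enc = P ⊕ pad, XORing both sides with P gives pad = P ⊕ enc.
byte 0: 12 ^ a2 = b0
byte 1: 03 ^ 71 = 72
byte 2: da ^ 51 = 8b
byte 3: 26 ^ 63 = 45
byte 4: 63 ^ 63 = 00
byte 5: 61 ^ 00 = 61
byte 6: 6d ^ 46 = 2b
byte 7: c4 ^ 09 = cd
byte 8: 76 ^ 3f = 49
byte 9: 15 ^ 6b = 7e
byte 10: 9c ^ fd = 61
byte 11: 35 ^ ca = ff
byte 12: 7c ^ 61 = 1d
byte 13: 76 ^ 53 = 25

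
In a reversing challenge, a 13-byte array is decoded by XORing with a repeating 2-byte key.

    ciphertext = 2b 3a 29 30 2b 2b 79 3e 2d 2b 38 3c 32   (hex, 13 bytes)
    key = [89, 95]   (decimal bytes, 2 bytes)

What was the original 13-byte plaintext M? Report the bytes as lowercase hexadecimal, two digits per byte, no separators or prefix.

7265706f72742061747461636b

The 2-byte key repeats, so the effective keystream is 59 5f 59 5f 59 5f 59 5f 59 5f 59 5f 59.
byte 0: 2b ^ 59 = 72
byte 1: 3a ^ 5f = 65
byte 2: 29 ^ 59 = 70
byte 3: 30 ^ 5f = 6f
byte 4: 2b ^ 59 = 72
byte 5: 2b ^ 5f = 74
byte 6: 79 ^ 59 = 20
byte 7: 3e ^ 5f = 61
byte 8: 2d ^ 59 = 74
byte 9: 2b ^ 5f = 74
byte 10: 38 ^ 59 = 61
byte 11: 3c ^ 5f = 63
byte 12: 32 ^ 59 = 6b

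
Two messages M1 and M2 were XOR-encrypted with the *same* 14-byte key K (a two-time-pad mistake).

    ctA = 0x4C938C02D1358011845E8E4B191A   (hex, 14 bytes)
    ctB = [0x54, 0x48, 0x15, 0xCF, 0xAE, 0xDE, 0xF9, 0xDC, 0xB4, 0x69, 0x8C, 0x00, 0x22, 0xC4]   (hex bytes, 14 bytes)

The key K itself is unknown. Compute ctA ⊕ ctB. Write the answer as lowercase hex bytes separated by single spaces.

18 db 99 cd 7f eb 79 cd 30 37 02 4b 3b de

ctA ⊕ ctB = (M1 ⊕ K) ⊕ (M2 ⊕ K) = M1 ⊕ M2 — the shared key cancels under XOR.
01001100 ^ 01010100 = 00011000
10010011 ^ 01001000 = 11011011
10001100 ^ 00010101 = 10011001
00000010 ^ 11001111 = 11001101
11010001 ^ 10101110 = 01111111
00110101 ^ 11011110 = 11101011
10000000 ^ 11111001 = 01111001
00010001 ^ 11011100 = 11001101
10000100 ^ 10110100 = 00110000
01011110 ^ 01101001 = 00110111
10001110 ^ 10001100 = 00000010
01001011 ^ 00000000 = 01001011
00011001 ^ 00100010 = 00111011
00011010 ^ 11000100 = 11011110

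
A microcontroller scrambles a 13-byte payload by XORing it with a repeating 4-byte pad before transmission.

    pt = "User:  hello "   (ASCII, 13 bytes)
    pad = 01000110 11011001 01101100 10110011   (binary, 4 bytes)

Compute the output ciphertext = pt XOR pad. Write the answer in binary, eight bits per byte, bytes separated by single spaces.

00010011 10101010 00001001 11000001 01111100 11111001 01001100 11011011 00100011 10110101 00000000 11011100 01100110

The 4-byte key repeats, so the effective keystream is 46 d9 6c b3 46 d9 6c b3 46 d9 6c b3 46.
byte 0: 55 XOR 46 = 13
byte 1: 73 XOR d9 = aa
byte 2: 65 XOR 6c = 09
byte 3: 72 XOR b3 = c1
byte 4: 3a XOR 46 = 7c
byte 5: 20 XOR d9 = f9
byte 6: 20 XOR 6c = 4c
byte 7: 68 XOR b3 = db
byte 8: 65 XOR 46 = 23
byte 9: 6c XOR d9 = b5
byte 10: 6c XOR 6c = 00
byte 11: 6f XOR b3 = dc
byte 12: 20 XOR 46 = 66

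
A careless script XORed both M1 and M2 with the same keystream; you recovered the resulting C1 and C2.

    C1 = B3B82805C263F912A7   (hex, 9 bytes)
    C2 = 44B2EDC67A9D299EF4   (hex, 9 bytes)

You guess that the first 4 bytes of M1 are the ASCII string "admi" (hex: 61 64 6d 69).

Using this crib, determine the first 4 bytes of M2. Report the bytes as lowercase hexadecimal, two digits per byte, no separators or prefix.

966ea8aa

First, C1 ⊕ C2 = (M1 ⊕ K) ⊕ (M2 ⊕ K) = M1 ⊕ M2, so the key drops out. Then M2 = (M1 ⊕ M2) ⊕ M1 over the first 4 bytes.
byte 0: (b3 ^ 44) ^ 61 = f7 ^ 61 = 96
byte 1: (b8 ^ b2) ^ 64 = 0a ^ 64 = 6e
byte 2: (28 ^ ed) ^ 6d = c5 ^ 6d = a8
byte 3: (05 ^ c6) ^ 69 = c3 ^ 69 = aa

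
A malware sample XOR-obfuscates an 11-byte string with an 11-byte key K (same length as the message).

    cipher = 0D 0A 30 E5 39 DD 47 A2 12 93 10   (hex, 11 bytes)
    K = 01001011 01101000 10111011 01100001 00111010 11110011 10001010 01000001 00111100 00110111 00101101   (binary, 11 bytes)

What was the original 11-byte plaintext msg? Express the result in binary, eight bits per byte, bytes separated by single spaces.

XOR is its own inverse, so applying the key byte-wise gives the result directly.
0d XOR 4b = 46
0a XOR 68 = 62
30 XOR bb = 8b
e5 XOR 61 = 84
39 XOR 3a = 03
dd XOR f3 = 2e
47 XOR 8a = cd
a2 XOR 41 = e3
12 XOR 3c = 2e
93 XOR 37 = a4
10 XOR 2d = 3d

01000110 01100010 10001011 10000100 00000011 00101110 11001101 11100011 00101110 10100100 00111101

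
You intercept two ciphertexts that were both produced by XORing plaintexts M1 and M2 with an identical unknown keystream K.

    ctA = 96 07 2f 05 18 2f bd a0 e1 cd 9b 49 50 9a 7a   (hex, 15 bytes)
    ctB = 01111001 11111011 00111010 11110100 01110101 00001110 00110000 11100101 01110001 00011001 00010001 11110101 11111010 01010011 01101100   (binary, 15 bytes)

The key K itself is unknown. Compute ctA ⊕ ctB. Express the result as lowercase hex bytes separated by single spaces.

ef fc 15 f1 6d 21 8d 45 90 d4 8a bc aa c9 16

ctA ⊕ ctB = (M1 ⊕ K) ⊕ (M2 ⊕ K) = M1 ⊕ M2 — the shared key cancels under XOR.
96 ^ 79 = ef
07 ^ fb = fc
2f ^ 3a = 15
05 ^ f4 = f1
18 ^ 75 = 6d
2f ^ 0e = 21
bd ^ 30 = 8d
a0 ^ e5 = 45
e1 ^ 71 = 90
cd ^ 19 = d4
9b ^ 11 = 8a
49 ^ f5 = bc
50 ^ fa = aa
9a ^ 53 = c9
7a ^ 6c = 16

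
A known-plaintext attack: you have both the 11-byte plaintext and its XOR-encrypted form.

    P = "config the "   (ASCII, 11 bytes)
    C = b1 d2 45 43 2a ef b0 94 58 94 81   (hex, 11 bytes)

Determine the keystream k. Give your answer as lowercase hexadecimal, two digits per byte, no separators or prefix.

d2bd2b25438890e030f1a1

Since C = P ⊕ k, XORing both sides with P gives k = P ⊕ C.
01100011 xor 10110001 = 11010010
01101111 xor 11010010 = 10111101
01101110 xor 01000101 = 00101011
01100110 xor 01000011 = 00100101
01101001 xor 00101010 = 01000011
01100111 xor 11101111 = 10001000
00100000 xor 10110000 = 10010000
01110100 xor 10010100 = 11100000
01101000 xor 01011000 = 00110000
01100101 xor 10010100 = 11110001
00100000 xor 10000001 = 10100001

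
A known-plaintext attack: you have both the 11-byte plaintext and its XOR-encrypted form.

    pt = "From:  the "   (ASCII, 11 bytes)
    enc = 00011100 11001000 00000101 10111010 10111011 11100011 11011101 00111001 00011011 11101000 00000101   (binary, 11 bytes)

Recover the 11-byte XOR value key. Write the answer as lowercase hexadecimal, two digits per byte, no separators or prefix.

Since enc = pt ⊕ key, XORing both sides with pt gives key = pt ⊕ enc.
46 XOR 1c = 5a
72 XOR c8 = ba
6f XOR 05 = 6a
6d XOR ba = d7
3a XOR bb = 81
20 XOR e3 = c3
20 XOR dd = fd
74 XOR 39 = 4d
68 XOR 1b = 73
65 XOR e8 = 8d
20 XOR 05 = 25

5aba6ad781c3fd4d738d25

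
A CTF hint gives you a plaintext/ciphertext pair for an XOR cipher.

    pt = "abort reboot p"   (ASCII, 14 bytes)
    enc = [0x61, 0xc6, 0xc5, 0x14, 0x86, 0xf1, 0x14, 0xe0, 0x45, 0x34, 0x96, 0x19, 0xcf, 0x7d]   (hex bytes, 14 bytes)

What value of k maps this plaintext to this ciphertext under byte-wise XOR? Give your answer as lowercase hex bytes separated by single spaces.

Since enc = pt ⊕ k, XORing both sides with pt gives k = pt ⊕ enc.
01100001 ^ 01100001 = 00000000
01100010 ^ 11000110 = 10100100
01101111 ^ 11000101 = 10101010
01110010 ^ 00010100 = 01100110
01110100 ^ 10000110 = 11110010
00100000 ^ 11110001 = 11010001
01110010 ^ 00010100 = 01100110
01100101 ^ 11100000 = 10000101
01100010 ^ 01000101 = 00100111
01101111 ^ 00110100 = 01011011
01101111 ^ 10010110 = 11111001
01110100 ^ 00011001 = 01101101
00100000 ^ 11001111 = 11101111
01110000 ^ 01111101 = 00001101

00 a4 aa 66 f2 d1 66 85 27 5b f9 6d ef 0d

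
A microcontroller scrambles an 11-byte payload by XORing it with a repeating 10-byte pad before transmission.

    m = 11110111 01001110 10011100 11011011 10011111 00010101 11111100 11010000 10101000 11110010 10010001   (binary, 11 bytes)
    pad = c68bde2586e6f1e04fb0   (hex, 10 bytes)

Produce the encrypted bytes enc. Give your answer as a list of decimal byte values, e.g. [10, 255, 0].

The 10-byte key repeats, so the effective keystream is c6 8b de 25 86 e6 f1 e0 4f b0 c6.
byte 0: 247 ^ 198 =  49
byte 1:  78 ^ 139 = 197
byte 2: 156 ^ 222 =  66
byte 3: 219 ^  37 = 254
byte 4: 159 ^ 134 =  25
byte 5:  21 ^ 230 = 243
byte 6: 252 ^ 241 =  13
byte 7: 208 ^ 224 =  48
byte 8: 168 ^  79 = 231
byte 9: 242 ^ 176 =  66
byte 10: 145 ^ 198 =  87

[49, 197, 66, 254, 25, 243, 13, 48, 231, 66, 87]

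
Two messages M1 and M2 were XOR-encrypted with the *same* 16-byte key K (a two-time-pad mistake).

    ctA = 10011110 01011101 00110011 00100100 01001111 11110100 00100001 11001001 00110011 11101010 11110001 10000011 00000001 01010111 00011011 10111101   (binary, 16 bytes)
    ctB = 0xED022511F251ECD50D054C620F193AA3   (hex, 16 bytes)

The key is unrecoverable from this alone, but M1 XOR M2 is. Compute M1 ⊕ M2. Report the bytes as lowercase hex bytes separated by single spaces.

ctA ⊕ ctB = (M1 ⊕ K) ⊕ (M2 ⊕ K) = M1 ⊕ M2 — the shared key cancels under XOR.
byte 0: 158 xor 237 = 115
byte 1:  93 xor   2 =  95
byte 2:  51 xor  37 =  22
byte 3:  36 xor  17 =  53
byte 4:  79 xor 242 = 189
byte 5: 244 xor  81 = 165
byte 6:  33 xor 236 = 205
byte 7: 201 xor 213 =  28
byte 8:  51 xor  13 =  62
byte 9: 234 xor   5 = 239
byte 10: 241 xor  76 = 189
byte 11: 131 xor  98 = 225
byte 12:   1 xor  15 =  14
byte 13:  87 xor  25 =  78
byte 14:  27 xor  58 =  33
byte 15: 189 xor 163 =  30

73 5f 16 35 bd a5 cd 1c 3e ef bd e1 0e 4e 21 1e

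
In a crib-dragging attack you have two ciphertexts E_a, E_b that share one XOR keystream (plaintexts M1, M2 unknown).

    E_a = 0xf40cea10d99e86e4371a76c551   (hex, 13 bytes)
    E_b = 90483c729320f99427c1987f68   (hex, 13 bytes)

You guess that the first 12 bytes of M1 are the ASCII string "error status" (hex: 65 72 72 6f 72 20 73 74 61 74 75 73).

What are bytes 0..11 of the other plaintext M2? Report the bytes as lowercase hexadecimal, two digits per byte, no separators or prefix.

First, E_a ⊕ E_b = (M1 ⊕ K) ⊕ (M2 ⊕ K) = M1 ⊕ M2, so the key drops out. Then M2 = (M1 ⊕ M2) ⊕ M1 over the first 12 bytes.
byte 0: (f4 ^ 90) ^ 65 = 64 ^ 65 = 01
byte 1: (0c ^ 48) ^ 72 = 44 ^ 72 = 36
byte 2: (ea ^ 3c) ^ 72 = d6 ^ 72 = a4
byte 3: (10 ^ 72) ^ 6f = 62 ^ 6f = 0d
byte 4: (d9 ^ 93) ^ 72 = 4a ^ 72 = 38
byte 5: (9e ^ 20) ^ 20 = be ^ 20 = 9e
byte 6: (86 ^ f9) ^ 73 = 7f ^ 73 = 0c
byte 7: (e4 ^ 94) ^ 74 = 70 ^ 74 = 04
byte 8: (37 ^ 27) ^ 61 = 10 ^ 61 = 71
byte 9: (1a ^ c1) ^ 74 = db ^ 74 = af
byte 10: (76 ^ 98) ^ 75 = ee ^ 75 = 9b
byte 11: (c5 ^ 7f) ^ 73 = ba ^ 73 = c9

0136a40d389e0c0471af9bc9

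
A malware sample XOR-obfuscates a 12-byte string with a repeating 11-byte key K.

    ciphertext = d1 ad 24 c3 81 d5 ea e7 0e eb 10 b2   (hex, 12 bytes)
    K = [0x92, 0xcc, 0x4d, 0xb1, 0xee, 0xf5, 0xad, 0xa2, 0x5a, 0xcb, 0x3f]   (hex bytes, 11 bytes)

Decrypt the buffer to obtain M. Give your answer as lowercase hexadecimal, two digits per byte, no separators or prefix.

The 11-byte key repeats, so the effective keystream is 92 cc 4d b1 ee f5 ad a2 5a cb 3f 92.
byte 0: d1 XOR 92 = 43
byte 1: ad XOR cc = 61
byte 2: 24 XOR 4d = 69
byte 3: c3 XOR b1 = 72
byte 4: 81 XOR ee = 6f
byte 5: d5 XOR f5 = 20
byte 6: ea XOR ad = 47
byte 7: e7 XOR a2 = 45
byte 8: 0e XOR 5a = 54
byte 9: eb XOR cb = 20
byte 10: 10 XOR 3f = 2f
byte 11: b2 XOR 92 = 20

436169726f20474554202f20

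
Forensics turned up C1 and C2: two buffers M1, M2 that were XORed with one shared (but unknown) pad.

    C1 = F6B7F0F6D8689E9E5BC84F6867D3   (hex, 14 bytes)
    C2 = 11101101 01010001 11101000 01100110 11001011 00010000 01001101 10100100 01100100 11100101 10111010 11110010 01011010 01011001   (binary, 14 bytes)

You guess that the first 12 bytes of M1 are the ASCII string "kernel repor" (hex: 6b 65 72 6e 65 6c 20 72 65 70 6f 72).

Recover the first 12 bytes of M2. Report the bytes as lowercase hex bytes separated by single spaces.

70 83 6a fe 76 14 f3 48 5a 5d 9a e8

First, C1 ⊕ C2 = (M1 ⊕ K) ⊕ (M2 ⊕ K) = M1 ⊕ M2, so the key drops out. Then M2 = (M1 ⊕ M2) ⊕ M1 over the first 12 bytes.
byte 0: (f6 xor ed) xor 6b = 1b xor 6b = 70
byte 1: (b7 xor 51) xor 65 = e6 xor 65 = 83
byte 2: (f0 xor e8) xor 72 = 18 xor 72 = 6a
byte 3: (f6 xor 66) xor 6e = 90 xor 6e = fe
byte 4: (d8 xor cb) xor 65 = 13 xor 65 = 76
byte 5: (68 xor 10) xor 6c = 78 xor 6c = 14
byte 6: (9e xor 4d) xor 20 = d3 xor 20 = f3
byte 7: (9e xor a4) xor 72 = 3a xor 72 = 48
byte 8: (5b xor 64) xor 65 = 3f xor 65 = 5a
byte 9: (c8 xor e5) xor 70 = 2d xor 70 = 5d
byte 10: (4f xor ba) xor 6f = f5 xor 6f = 9a
byte 11: (68 xor f2) xor 72 = 9a xor 72 = e8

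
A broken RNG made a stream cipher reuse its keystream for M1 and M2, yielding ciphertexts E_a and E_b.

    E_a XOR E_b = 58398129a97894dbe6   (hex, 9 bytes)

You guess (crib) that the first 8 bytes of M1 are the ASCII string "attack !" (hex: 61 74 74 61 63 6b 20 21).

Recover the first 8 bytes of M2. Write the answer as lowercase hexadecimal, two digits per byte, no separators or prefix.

394df548ca13b4fa

Since E_a ⊕ E_b = M1 ⊕ M2, XORing with the guessed M1 bytes yields the corresponding M2 bytes: M2 = (E_a ⊕ E_b) ⊕ M1.
58 ⊕ 61 = 39
39 ⊕ 74 = 4d
81 ⊕ 74 = f5
29 ⊕ 61 = 48
a9 ⊕ 63 = ca
78 ⊕ 6b = 13
94 ⊕ 20 = b4
db ⊕ 21 = fa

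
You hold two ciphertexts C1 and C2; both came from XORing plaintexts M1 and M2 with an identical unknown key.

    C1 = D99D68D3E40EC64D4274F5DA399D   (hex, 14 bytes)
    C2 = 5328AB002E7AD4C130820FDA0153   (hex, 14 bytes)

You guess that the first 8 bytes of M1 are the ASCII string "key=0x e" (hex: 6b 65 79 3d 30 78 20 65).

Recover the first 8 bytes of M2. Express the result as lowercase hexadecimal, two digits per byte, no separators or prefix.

e1d0baeefa0c32e9

First, C1 ⊕ C2 = (M1 ⊕ K) ⊕ (M2 ⊕ K) = M1 ⊕ M2, so the key drops out. Then M2 = (M1 ⊕ M2) ⊕ M1 over the first 8 bytes.
byte 0: (d9 ⊕ 53) ⊕ 6b = 8a ⊕ 6b = e1
byte 1: (9d ⊕ 28) ⊕ 65 = b5 ⊕ 65 = d0
byte 2: (68 ⊕ ab) ⊕ 79 = c3 ⊕ 79 = ba
byte 3: (d3 ⊕ 00) ⊕ 3d = d3 ⊕ 3d = ee
byte 4: (e4 ⊕ 2e) ⊕ 30 = ca ⊕ 30 = fa
byte 5: (0e ⊕ 7a) ⊕ 78 = 74 ⊕ 78 = 0c
byte 6: (c6 ⊕ d4) ⊕ 20 = 12 ⊕ 20 = 32
byte 7: (4d ⊕ c1) ⊕ 65 = 8c ⊕ 65 = e9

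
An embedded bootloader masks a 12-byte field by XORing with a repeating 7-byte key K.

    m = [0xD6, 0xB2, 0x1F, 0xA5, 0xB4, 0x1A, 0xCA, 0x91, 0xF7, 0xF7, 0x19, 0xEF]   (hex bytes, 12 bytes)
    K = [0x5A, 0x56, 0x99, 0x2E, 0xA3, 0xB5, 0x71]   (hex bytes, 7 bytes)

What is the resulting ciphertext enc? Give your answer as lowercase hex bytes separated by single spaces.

8c e4 86 8b 17 af bb cb a1 6e 37 4c

The 7-byte key repeats, so the effective keystream is 5a 56 99 2e a3 b5 71 5a 56 99 2e a3.
byte 0: 11010110 ⊕ 01011010 = 10001100
byte 1: 10110010 ⊕ 01010110 = 11100100
byte 2: 00011111 ⊕ 10011001 = 10000110
byte 3: 10100101 ⊕ 00101110 = 10001011
byte 4: 10110100 ⊕ 10100011 = 00010111
byte 5: 00011010 ⊕ 10110101 = 10101111
byte 6: 11001010 ⊕ 01110001 = 10111011
byte 7: 10010001 ⊕ 01011010 = 11001011
byte 8: 11110111 ⊕ 01010110 = 10100001
byte 9: 11110111 ⊕ 10011001 = 01101110
byte 10: 00011001 ⊕ 00101110 = 00110111
byte 11: 11101111 ⊕ 10100011 = 01001100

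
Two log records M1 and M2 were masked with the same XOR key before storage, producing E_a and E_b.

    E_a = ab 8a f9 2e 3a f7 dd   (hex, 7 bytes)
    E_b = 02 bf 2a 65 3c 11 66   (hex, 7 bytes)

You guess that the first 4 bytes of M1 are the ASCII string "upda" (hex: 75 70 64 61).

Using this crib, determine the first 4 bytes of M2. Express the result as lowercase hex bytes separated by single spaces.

First, E_a ⊕ E_b = (M1 ⊕ K) ⊕ (M2 ⊕ K) = M1 ⊕ M2, so the key drops out. Then M2 = (M1 ⊕ M2) ⊕ M1 over the first 4 bytes.
byte 0: (ab xor 02) xor 75 = a9 xor 75 = dc
byte 1: (8a xor bf) xor 70 = 35 xor 70 = 45
byte 2: (f9 xor 2a) xor 64 = d3 xor 64 = b7
byte 3: (2e xor 65) xor 61 = 4b xor 61 = 2a

dc 45 b7 2a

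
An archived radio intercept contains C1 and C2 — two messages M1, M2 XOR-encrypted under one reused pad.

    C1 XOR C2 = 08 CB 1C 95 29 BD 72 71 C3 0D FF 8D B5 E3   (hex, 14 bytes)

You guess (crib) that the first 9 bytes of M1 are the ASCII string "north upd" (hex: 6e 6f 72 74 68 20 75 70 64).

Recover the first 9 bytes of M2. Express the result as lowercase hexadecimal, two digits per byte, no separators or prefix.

Since C1 ⊕ C2 = M1 ⊕ M2, XORing with the guessed M1 bytes yields the corresponding M2 bytes: M2 = (C1 ⊕ C2) ⊕ M1.
byte 0: 08 xor 6e = 66
byte 1: cb xor 6f = a4
byte 2: 1c xor 72 = 6e
byte 3: 95 xor 74 = e1
byte 4: 29 xor 68 = 41
byte 5: bd xor 20 = 9d
byte 6: 72 xor 75 = 07
byte 7: 71 xor 70 = 01
byte 8: c3 xor 64 = a7

66a46ee1419d0701a7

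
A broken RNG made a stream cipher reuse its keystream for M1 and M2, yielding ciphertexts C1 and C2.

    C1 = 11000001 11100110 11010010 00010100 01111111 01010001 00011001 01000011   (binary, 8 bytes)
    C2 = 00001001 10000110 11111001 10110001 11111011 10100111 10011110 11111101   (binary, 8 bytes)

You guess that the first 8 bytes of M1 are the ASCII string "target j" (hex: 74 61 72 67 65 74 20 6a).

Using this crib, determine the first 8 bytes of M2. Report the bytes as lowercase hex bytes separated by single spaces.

bc 01 59 c2 e1 82 a7 d4

First, C1 ⊕ C2 = (M1 ⊕ K) ⊕ (M2 ⊕ K) = M1 ⊕ M2, so the key drops out. Then M2 = (M1 ⊕ M2) ⊕ M1 over the first 8 bytes.
byte 0: (c1 ⊕ 09) ⊕ 74 = c8 ⊕ 74 = bc
byte 1: (e6 ⊕ 86) ⊕ 61 = 60 ⊕ 61 = 01
byte 2: (d2 ⊕ f9) ⊕ 72 = 2b ⊕ 72 = 59
byte 3: (14 ⊕ b1) ⊕ 67 = a5 ⊕ 67 = c2
byte 4: (7f ⊕ fb) ⊕ 65 = 84 ⊕ 65 = e1
byte 5: (51 ⊕ a7) ⊕ 74 = f6 ⊕ 74 = 82
byte 6: (19 ⊕ 9e) ⊕ 20 = 87 ⊕ 20 = a7
byte 7: (43 ⊕ fd) ⊕ 6a = be ⊕ 6a = d4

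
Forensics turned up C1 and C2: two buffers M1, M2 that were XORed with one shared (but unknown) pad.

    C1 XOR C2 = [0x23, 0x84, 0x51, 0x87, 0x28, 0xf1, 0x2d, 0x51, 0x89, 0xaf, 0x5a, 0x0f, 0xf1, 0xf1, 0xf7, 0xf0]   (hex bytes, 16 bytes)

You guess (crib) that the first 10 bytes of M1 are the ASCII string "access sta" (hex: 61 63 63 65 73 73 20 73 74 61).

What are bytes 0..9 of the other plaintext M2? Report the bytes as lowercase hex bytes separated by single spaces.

42 e7 32 e2 5b 82 0d 22 fd ce

Since C1 ⊕ C2 = M1 ⊕ M2, XORing with the guessed M1 bytes yields the corresponding M2 bytes: M2 = (C1 ⊕ C2) ⊕ M1.
23 ⊕ 61 = 42
84 ⊕ 63 = e7
51 ⊕ 63 = 32
87 ⊕ 65 = e2
28 ⊕ 73 = 5b
f1 ⊕ 73 = 82
2d ⊕ 20 = 0d
51 ⊕ 73 = 22
89 ⊕ 74 = fd
af ⊕ 61 = ce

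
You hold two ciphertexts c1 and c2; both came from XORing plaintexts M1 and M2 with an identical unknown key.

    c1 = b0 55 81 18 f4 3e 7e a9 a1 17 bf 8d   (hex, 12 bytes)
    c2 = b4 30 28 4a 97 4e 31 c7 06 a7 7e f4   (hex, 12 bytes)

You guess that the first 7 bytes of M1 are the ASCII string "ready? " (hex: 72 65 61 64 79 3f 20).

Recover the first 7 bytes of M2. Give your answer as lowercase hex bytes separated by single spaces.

76 00 c8 36 1a 4f 6f

First, c1 ⊕ c2 = (M1 ⊕ K) ⊕ (M2 ⊕ K) = M1 ⊕ M2, so the key drops out. Then M2 = (M1 ⊕ M2) ⊕ M1 over the first 7 bytes.
byte 0: (b0 ^ b4) ^ 72 = 04 ^ 72 = 76
byte 1: (55 ^ 30) ^ 65 = 65 ^ 65 = 00
byte 2: (81 ^ 28) ^ 61 = a9 ^ 61 = c8
byte 3: (18 ^ 4a) ^ 64 = 52 ^ 64 = 36
byte 4: (f4 ^ 97) ^ 79 = 63 ^ 79 = 1a
byte 5: (3e ^ 4e) ^ 3f = 70 ^ 3f = 4f
byte 6: (7e ^ 31) ^ 20 = 4f ^ 20 = 6f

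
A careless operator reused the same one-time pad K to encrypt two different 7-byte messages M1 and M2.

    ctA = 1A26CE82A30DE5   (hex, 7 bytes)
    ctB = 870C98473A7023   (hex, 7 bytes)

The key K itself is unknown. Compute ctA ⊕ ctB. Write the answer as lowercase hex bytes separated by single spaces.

9d 2a 56 c5 99 7d c6

ctA ⊕ ctB = (M1 ⊕ K) ⊕ (M2 ⊕ K) = M1 ⊕ M2 — the shared key cancels under XOR.
00011010 ^ 10000111 = 10011101
00100110 ^ 00001100 = 00101010
11001110 ^ 10011000 = 01010110
10000010 ^ 01000111 = 11000101
10100011 ^ 00111010 = 10011001
00001101 ^ 01110000 = 01111101
11100101 ^ 00100011 = 11000110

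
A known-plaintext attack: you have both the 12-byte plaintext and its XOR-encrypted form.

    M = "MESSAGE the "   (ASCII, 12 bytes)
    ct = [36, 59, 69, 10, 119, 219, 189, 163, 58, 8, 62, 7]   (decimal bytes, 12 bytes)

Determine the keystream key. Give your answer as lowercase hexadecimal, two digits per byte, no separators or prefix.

697e1659369cf8834e605b27

Since ct = M ⊕ key, XORing both sides with M gives key = M ⊕ ct.
01001101 ⊕ 00100100 = 01101001
01000101 ⊕ 00111011 = 01111110
01010011 ⊕ 01000101 = 00010110
01010011 ⊕ 00001010 = 01011001
01000001 ⊕ 01110111 = 00110110
01000111 ⊕ 11011011 = 10011100
01000101 ⊕ 10111101 = 11111000
00100000 ⊕ 10100011 = 10000011
01110100 ⊕ 00111010 = 01001110
01101000 ⊕ 00001000 = 01100000
01100101 ⊕ 00111110 = 01011011
00100000 ⊕ 00000111 = 00100111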